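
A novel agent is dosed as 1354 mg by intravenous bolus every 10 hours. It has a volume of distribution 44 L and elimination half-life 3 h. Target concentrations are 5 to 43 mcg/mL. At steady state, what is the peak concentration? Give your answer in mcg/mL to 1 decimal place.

τ/t½ = 10/3 ≈ 3.3333, so fraction remaining f = (1/2)^(10/3) ≈ 0.0992.
At steady state, accumulation factor R = 1/(1 − e^(−kτ)) ≈ 1.1101.
Single-dose peak C₀ = D/Vd = 1354/44 ≈ 30.773 mcg/mL.
Cmax,ss = C₀/(1 − f) ≈ 30.773/0.9008 ≈ 34.162 mcg/mL.
Peak 34.2 mcg/mL vs MTC 43 mcg/mL: below toxic threshold.

34.2 mcg/mL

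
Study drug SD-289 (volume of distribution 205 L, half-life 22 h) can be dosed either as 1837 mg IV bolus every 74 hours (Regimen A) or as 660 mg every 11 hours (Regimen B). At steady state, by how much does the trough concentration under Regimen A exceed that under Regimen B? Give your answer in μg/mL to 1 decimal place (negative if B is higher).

-6.8 μg/mL

Regimen A: f = (1/2)^(74/22) ≈ 0.0972; Cmin,ss = (1837/205)·f/(1−f) ≈ 0.965 μg/mL.
Regimen B: f = (1/2)^(11/22) ≈ 0.7071; Cmin,ss = (660/205)·f/(1−f) ≈ 7.772 μg/mL.
Difference ≈ 0.965 − 7.772 ≈ -6.807 μg/mL.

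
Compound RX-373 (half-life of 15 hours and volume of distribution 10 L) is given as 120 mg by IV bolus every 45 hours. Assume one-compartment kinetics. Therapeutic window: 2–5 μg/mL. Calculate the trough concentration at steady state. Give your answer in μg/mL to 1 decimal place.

1.7 μg/mL

The dosing interval is 3 half-lives, so f = 2^(−3) = 0.125.
Accumulation ratio R = 1/(1 − f) = 1/0.875 = 8/7.
Single-dose peak C₀ = D/Vd = 120/10 = 12 μg/mL.
Steady-state peak Cmax,ss = C₀·R = 12 × 8/7 ≈ 13.714 μg/mL.
Steady-state trough Cmin,ss = Cmax,ss·f ≈ 13.714 × 0.125 ≈ 1.714 μg/mL.
Trough 1.7 μg/mL vs MEC 2 μg/mL: subtherapeutic.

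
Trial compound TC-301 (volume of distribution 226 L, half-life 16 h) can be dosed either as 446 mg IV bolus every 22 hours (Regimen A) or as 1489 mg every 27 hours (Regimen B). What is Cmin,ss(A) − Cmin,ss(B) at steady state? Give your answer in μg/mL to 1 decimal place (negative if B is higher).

Regimen A: f = (1/2)^(22/16) ≈ 0.3856; Cmin,ss = (446/226)·f/(1−f) ≈ 1.239 μg/mL.
Regimen B: f = (1/2)^(27/16) ≈ 0.3105; Cmin,ss = (1489/226)·f/(1−f) ≈ 2.967 μg/mL.
Difference ≈ 1.239 − 2.967 ≈ -1.728 μg/mL.

-1.7 μg/mL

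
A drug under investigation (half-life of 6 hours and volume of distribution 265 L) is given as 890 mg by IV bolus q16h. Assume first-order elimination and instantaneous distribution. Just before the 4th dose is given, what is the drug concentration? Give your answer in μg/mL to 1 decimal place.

f = (1/2)^(τ/t½) = (1/2)^(16/6) ≈ 0.1575.
C₀ = D/Vd = 890/265 ≈ 3.358 μg/mL.
Before the 4th dose, 3 doses have been given. Superposition: Cmin = C₀·(f + f² + … + f^3).
≈ 3.358 × (0.1575 + 0.0248 + 0.0039) ≈ 3.358 × 0.1862 ≈ 0.625 μg/mL.

0.6 μg/mL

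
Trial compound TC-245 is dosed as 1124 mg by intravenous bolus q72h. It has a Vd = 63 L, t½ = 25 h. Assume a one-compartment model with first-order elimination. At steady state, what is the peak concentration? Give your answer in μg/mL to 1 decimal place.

20.6 μg/mL

Over one 72-h interval, 72/25 ≈ 2.88 half-lives elapse, leaving f ≈ 0.1358 of each dose.
At steady state, accumulation factor R = 1/(1 − e^(−kτ)) ≈ 1.1571.
Each bolus raises the concentration by D/Vd = 1124/63 ≈ 17.841 μg/mL.
Cmax,ss = C₀/(1 − f) ≈ 17.841/0.8642 ≈ 20.645 μg/mL.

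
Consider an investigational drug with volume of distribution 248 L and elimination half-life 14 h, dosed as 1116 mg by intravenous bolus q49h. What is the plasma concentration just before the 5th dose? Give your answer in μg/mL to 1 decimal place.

0.4 μg/mL

f = (1/2)^(τ/t½) = (1/2)^(49/14) ≈ 0.0884.
C₀ = D/Vd = 1116/248 ≈ 4.500 μg/mL.
Before the 5th dose, 4 doses have been given. Superposition: Cmin = C₀·(f + f² + … + f^4).
≈ 4.500 × (0.0884 + 0.0078 + 0.0007 + 0.0001) ≈ 4.500 × 0.0970 ≈ 0.436 μg/mL.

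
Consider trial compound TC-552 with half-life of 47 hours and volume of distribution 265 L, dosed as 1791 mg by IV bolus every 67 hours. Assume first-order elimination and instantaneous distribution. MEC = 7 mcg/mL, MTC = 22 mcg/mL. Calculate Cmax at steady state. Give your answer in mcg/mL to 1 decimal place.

10.8 mcg/mL

k = ln2/t½ = ln2/47 ≈ 0.014748 h⁻¹; fraction remaining f = e^(−kτ) = e^(−0.014748×67) ≈ 0.3723.
Accumulation ratio R = 1/(1 − f) ≈ 1/0.6277 ≈ 1.5931.
Each bolus raises the concentration by D/Vd = 1791/265 ≈ 6.758 mcg/mL.
Steady-state peak Cmax,ss = C₀·R ≈ 6.758 × 1.5931 ≈ 10.766 mcg/mL.
Peak 10.8 mcg/mL vs MTC 22 mcg/mL: below toxic threshold.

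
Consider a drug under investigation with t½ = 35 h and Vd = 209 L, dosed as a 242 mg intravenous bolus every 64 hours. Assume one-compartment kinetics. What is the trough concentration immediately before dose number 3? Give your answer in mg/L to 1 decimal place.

f = (1/2)^(τ/t½) = (1/2)^(64/35) ≈ 0.2815.
C₀ = D/Vd = 242/209 ≈ 1.158 mg/L.
Before the 3rd dose, 2 doses have been given. Superposition: Cmin = C₀·(f + f²).
≈ 1.158 × (0.2815 + 0.0792) ≈ 1.158 × 0.3607 ≈ 0.418 mg/L.

0.4 mg/L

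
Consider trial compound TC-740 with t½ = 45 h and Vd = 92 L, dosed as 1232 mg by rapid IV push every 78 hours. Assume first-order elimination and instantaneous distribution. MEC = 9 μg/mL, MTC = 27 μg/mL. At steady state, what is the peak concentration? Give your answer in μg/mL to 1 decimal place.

k = ln2/t½ = ln2/45 ≈ 0.015403 h⁻¹; fraction remaining f = e^(−kτ) = e^(−0.015403×78) ≈ 0.3008.
At steady state, accumulation factor R = 1/(1 − e^(−kτ)) ≈ 1.4302.
Single-dose peak C₀ = D/Vd = 1232/92 ≈ 13.391 μg/mL.
Cmax,ss = C₀/(1 − f) ≈ 13.391/0.6992 ≈ 19.152 μg/mL.
Peak 19.2 μg/mL vs MTC 27 μg/mL: below toxic threshold.

19.2 μg/mL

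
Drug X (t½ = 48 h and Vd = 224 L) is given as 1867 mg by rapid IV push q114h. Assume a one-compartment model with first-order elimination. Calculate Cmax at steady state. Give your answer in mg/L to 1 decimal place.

Over one 114-h interval, 114/48 ≈ 2.375 half-lives elapse, leaving f ≈ 0.1928 of each dose.
Accumulation ratio R = 1/(1 − f) ≈ 1/0.8072 ≈ 1.2389.
Each bolus raises the concentration by D/Vd = 1867/224 ≈ 8.335 mg/L.
Steady-state peak Cmax,ss = C₀·R ≈ 8.335 × 1.2389 ≈ 10.326 mg/L.

10.3 mg/L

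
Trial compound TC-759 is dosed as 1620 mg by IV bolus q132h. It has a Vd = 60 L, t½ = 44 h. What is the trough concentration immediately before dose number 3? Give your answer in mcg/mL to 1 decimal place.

f = (1/2)^(τ/t½) = (1/2)^(132/44) ≈ 0.1250.
C₀ = D/Vd = 1620/60 ≈ 27.000 mcg/mL.
Before the 3rd dose, 2 doses have been given. Superposition: Cmin = C₀·(f + f²).
≈ 27.000 × (0.1250 + 0.0156) ≈ 27.000 × 0.1406 ≈ 3.796 mcg/mL.

3.8 mcg/mL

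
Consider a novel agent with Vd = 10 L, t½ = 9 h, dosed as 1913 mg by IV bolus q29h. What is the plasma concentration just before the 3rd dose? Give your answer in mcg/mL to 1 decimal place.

22.7 mcg/mL

f = (1/2)^(τ/t½) = (1/2)^(29/9) ≈ 0.1072.
C₀ = D/Vd = 1913/10 ≈ 191.300 mcg/mL.
Before the 3rd dose, 2 doses have been given. Superposition: Cmin = C₀·(f + f²).
≈ 191.300 × (0.1072 + 0.0115) ≈ 191.300 × 0.1187 ≈ 22.707 mcg/mL.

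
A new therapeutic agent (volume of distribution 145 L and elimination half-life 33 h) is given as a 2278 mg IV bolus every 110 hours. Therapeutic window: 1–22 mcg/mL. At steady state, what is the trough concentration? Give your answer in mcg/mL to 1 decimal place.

τ/t½ = 110/33 ≈ 3.3333, so fraction remaining f = (1/2)^(110/33) ≈ 0.0992.
Each bolus raises the concentration by D/Vd = 2278/145 ≈ 15.710 mcg/mL.
Steady-state trough Cmin,ss = C₀·f/(1−f) ≈ 15.710 × 0.0992/0.9008 ≈ 1.730 mcg/mL.
Trough 1.7 mcg/mL vs MEC 1 mcg/mL: adequate.

1.7 mcg/mL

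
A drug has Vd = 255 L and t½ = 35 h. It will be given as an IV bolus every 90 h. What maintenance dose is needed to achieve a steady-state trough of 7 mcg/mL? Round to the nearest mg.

8825 mg

τ/t½ = 90/35 ≈ 2.5714, so f = (1/2)^(90/35) ≈ 0.168238.
Cmin,ss = (D/Vd)·f/(1−f), so D = Cmin,ss·Vd·(1−f)/f.
D = 7 × 255 × (1−f)/f ≈ 7 × 255 × 4.94396 ≈ 8824.97 mg.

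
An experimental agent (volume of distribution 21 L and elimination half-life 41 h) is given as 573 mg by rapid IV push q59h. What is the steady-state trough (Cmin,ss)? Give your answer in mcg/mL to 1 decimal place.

15.9 mcg/mL

Over one 59-h interval, 59/41 ≈ 1.439 half-lives elapse, leaving f ≈ 0.3688 of each dose.
At steady state, accumulation factor R = 1/(1 − e^(−kτ)) ≈ 1.5843.
Single-dose peak C₀ = D/Vd = 573/21 ≈ 27.286 mcg/mL.
Cmax,ss = C₀/(1 − f) ≈ 27.286/0.6312 ≈ 43.229 mcg/mL.
One interval later, Cmin,ss = Cmax,ss·e^(−kτ) ≈ 43.229 × 0.3688 ≈ 15.943 mcg/mL.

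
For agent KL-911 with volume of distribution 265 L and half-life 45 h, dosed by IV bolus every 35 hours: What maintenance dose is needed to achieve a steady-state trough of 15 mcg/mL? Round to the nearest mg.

τ/t½ = 35/45 ≈ 0.77778, so f = (1/2)^(35/45) ≈ 0.583265.
Cmin,ss = (D/Vd)·f/(1−f), so D = Cmin,ss·Vd·(1−f)/f.
D = 15 × 265 × (1−f)/f ≈ 15 × 265 × 0.71449 ≈ 2840.10 mg.

2840 mg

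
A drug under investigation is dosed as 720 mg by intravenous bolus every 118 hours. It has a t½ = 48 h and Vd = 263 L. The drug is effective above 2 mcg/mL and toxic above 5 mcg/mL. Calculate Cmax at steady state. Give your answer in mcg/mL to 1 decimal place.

τ/t½ = 118/48 ≈ 2.4583, so fraction remaining f = (1/2)^(118/48) ≈ 0.1820.
Accumulation ratio R = 1/(1 − f) ≈ 1/0.8180 ≈ 1.2225.
Single-dose peak C₀ = D/Vd = 720/263 ≈ 2.738 mcg/mL.
Steady-state peak Cmax,ss = C₀·R ≈ 2.738 × 1.2225 ≈ 3.347 mcg/mL.
Peak 3.3 mcg/mL vs MTC 5 mcg/mL: below toxic threshold.

3.3 mcg/mL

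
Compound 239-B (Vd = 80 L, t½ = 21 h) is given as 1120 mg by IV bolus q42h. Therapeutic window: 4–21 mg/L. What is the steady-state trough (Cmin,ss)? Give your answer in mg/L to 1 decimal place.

4.7 mg/L

τ = 42 h = 2 half-lives, so f = (1/2)^2 = 0.25.
Accumulation ratio R = 1/(1 − f) = 1/0.75 = 4/3.
Single-dose peak C₀ = D/Vd = 1120/80 = 14 mg/L.
Steady-state peak Cmax,ss = C₀·R = 14 × 4/3 ≈ 18.667 mg/L.
Steady-state trough Cmin,ss = Cmax,ss·f ≈ 18.667 × 0.25 ≈ 4.667 mg/L.
Trough 4.7 mg/L vs MEC 4 mg/L: adequate.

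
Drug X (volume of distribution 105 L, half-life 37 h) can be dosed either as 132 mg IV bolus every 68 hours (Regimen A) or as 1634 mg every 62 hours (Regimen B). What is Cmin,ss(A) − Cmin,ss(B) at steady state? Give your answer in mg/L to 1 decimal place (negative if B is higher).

Regimen A: f = (1/2)^(68/37) ≈ 0.2797; Cmin,ss = (132/105)·f/(1−f) ≈ 0.488 mg/L.
Regimen B: f = (1/2)^(62/37) ≈ 0.3130; Cmin,ss = (1634/105)·f/(1−f) ≈ 7.090 mg/L.
Difference ≈ 0.488 − 7.090 ≈ -6.602 mg/L.

-6.6 mg/L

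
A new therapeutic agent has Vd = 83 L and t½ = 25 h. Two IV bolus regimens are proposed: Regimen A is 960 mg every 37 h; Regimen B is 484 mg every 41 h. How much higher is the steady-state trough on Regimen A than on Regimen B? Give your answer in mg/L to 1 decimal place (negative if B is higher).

Regimen A: f = (1/2)^(37/25) ≈ 0.3585; Cmin,ss = (960/83)·f/(1−f) ≈ 6.464 mg/L.
Regimen B: f = (1/2)^(41/25) ≈ 0.3209; Cmin,ss = (484/83)·f/(1−f) ≈ 2.756 mg/L.
Difference ≈ 6.464 − 2.756 ≈ 3.708 mg/L.

3.7 mg/L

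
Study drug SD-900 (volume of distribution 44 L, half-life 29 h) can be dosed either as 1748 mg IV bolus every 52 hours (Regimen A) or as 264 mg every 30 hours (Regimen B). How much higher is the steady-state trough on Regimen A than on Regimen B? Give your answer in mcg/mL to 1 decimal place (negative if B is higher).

Regimen A: f = (1/2)^(52/29) ≈ 0.2886; Cmin,ss = (1748/44)·f/(1−f) ≈ 16.117 mcg/mL.
Regimen B: f = (1/2)^(30/29) ≈ 0.4882; Cmin,ss = (264/44)·f/(1−f) ≈ 5.723 mcg/mL.
Difference ≈ 16.117 − 5.723 ≈ 10.394 mcg/mL.

10.4 mcg/mL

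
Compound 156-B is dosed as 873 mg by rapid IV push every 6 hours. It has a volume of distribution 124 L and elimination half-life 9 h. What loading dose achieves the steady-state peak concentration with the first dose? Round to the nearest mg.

2359 mg

f = (1/2)^(6/9) ≈ 0.629961; accumulation ratio R = 1/(1−f) ≈ 2.70242.
Loading dose to hit Cmax,ss on first dose: D_load = D_maint·R ≈ 873 × 2.70242 ≈ 2359.21 mg.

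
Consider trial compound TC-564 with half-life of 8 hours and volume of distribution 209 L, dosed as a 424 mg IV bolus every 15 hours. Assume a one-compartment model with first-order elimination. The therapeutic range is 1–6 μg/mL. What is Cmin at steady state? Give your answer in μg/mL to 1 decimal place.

τ/t½ = 15/8 ≈ 1.875, so fraction remaining f = (1/2)^(15/8) ≈ 0.2726.
Accumulation ratio R = 1/(1 − f) ≈ 1/0.7274 ≈ 1.3748.
Each bolus raises the concentration by D/Vd = 424/209 ≈ 2.029 μg/mL.
Cmax,ss = C₀/(1 − f) ≈ 2.029/0.7274 ≈ 2.789 μg/mL.
One interval later, Cmin,ss = Cmax,ss·e^(−kτ) ≈ 2.789 × 0.2726 ≈ 0.760 μg/mL.
Trough 0.8 μg/mL vs MEC 1 μg/mL: subtherapeutic.

0.8 μg/mL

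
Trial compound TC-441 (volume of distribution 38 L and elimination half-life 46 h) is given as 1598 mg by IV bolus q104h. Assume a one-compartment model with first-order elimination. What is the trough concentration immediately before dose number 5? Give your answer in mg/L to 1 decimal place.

11.1 mg/L

f = (1/2)^(τ/t½) = (1/2)^(104/46) ≈ 0.2086.
C₀ = D/Vd = 1598/38 ≈ 42.053 mg/L.
Before the 5th dose, 4 doses have been given. Superposition: Cmin = C₀·(f + f² + … + f^4).
≈ 42.053 × (0.2086 + 0.0435 + 0.0091 + 0.0019) ≈ 42.053 × 0.2631 ≈ 11.064 mg/L.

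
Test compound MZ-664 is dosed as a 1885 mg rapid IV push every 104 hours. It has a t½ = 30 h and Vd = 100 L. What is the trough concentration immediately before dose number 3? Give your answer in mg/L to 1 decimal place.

f = (1/2)^(τ/t½) = (1/2)^(104/30) ≈ 0.0905.
C₀ = D/Vd = 1885/100 ≈ 18.850 mg/L.
Before the 3rd dose, 2 doses have been given. Superposition: Cmin = C₀·(f + f²).
≈ 18.850 × (0.0905 + 0.0082) ≈ 18.850 × 0.0987 ≈ 1.860 mg/L.

1.9 mg/L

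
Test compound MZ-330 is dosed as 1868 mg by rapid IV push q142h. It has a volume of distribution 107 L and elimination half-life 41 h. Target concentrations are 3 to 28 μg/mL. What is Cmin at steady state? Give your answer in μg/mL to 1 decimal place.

1.7 μg/mL

Over one 142-h interval, 142/41 ≈ 3.4634 half-lives elapse, leaving f ≈ 0.0907 of each dose.
Single-dose peak C₀ = D/Vd = 1868/107 ≈ 17.458 μg/mL.
Steady-state trough Cmin,ss = C₀·f/(1−f) ≈ 17.458 × 0.0907/0.9093 ≈ 1.741 μg/mL.
Trough 1.7 μg/mL vs MEC 3 μg/mL: subtherapeutic.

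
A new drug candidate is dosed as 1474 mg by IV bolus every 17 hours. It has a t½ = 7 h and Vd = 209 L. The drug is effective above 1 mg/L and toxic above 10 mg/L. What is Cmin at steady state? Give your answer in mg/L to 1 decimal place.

τ/t½ = 17/7 ≈ 2.4286, so fraction remaining f = (1/2)^(17/7) ≈ 0.1857.
Each bolus raises the concentration by D/Vd = 1474/209 ≈ 7.053 mg/L.
Steady-state trough Cmin,ss = C₀·f/(1−f) ≈ 7.053 × 0.1857/0.8143 ≈ 1.608 mg/L.
Trough 1.6 mg/L vs MEC 1 mg/L: adequate.

1.6 mg/L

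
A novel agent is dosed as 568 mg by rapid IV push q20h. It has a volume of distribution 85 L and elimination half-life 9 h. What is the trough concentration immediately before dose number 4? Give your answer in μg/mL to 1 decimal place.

1.8 μg/mL

f = (1/2)^(τ/t½) = (1/2)^(20/9) ≈ 0.2143.
C₀ = D/Vd = 568/85 ≈ 6.682 μg/mL.
Before the 4th dose, 3 doses have been given. Superposition: Cmin = C₀·(f + f² + … + f^3).
≈ 6.682 × (0.2143 + 0.0459 + 0.0098) ≈ 6.682 × 0.2700 ≈ 1.804 μg/mL.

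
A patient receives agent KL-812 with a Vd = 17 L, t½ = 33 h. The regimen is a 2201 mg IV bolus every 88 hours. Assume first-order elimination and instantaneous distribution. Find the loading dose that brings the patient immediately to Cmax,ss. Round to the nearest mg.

2612 mg

f = (1/2)^(88/33) ≈ 0.157490; accumulation ratio R = 1/(1−f) ≈ 1.18693.
Loading dose to hit Cmax,ss on first dose: D_load = D_maint·R ≈ 2201 × 1.18693 ≈ 2612.43 mg.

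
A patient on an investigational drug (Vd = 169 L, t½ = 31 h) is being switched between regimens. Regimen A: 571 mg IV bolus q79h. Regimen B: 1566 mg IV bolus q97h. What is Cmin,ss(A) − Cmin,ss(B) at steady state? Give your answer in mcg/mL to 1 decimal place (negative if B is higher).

-0.5 mcg/mL

Regimen A: f = (1/2)^(79/31) ≈ 0.1709; Cmin,ss = (571/169)·f/(1−f) ≈ 0.696 mcg/mL.
Regimen B: f = (1/2)^(97/31) ≈ 0.1143; Cmin,ss = (1566/169)·f/(1−f) ≈ 1.196 mcg/mL.
Difference ≈ 0.696 − 1.196 ≈ -0.500 mcg/mL.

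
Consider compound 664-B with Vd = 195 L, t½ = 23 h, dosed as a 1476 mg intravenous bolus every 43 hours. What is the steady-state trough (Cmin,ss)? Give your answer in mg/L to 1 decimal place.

τ/t½ = 43/23 ≈ 1.8696, so fraction remaining f = (1/2)^(43/23) ≈ 0.2737.
At steady state, accumulation factor R = 1/(1 − e^(−kτ)) ≈ 1.3768.
Single-dose peak C₀ = D/Vd = 1476/195 ≈ 7.569 mg/L.
Cmax,ss = C₀/(1 − f) ≈ 7.569/0.7263 ≈ 10.421 mg/L.
Steady-state trough Cmin,ss = Cmax,ss·f ≈ 10.421 × 0.2737 ≈ 2.852 mg/L.

2.9 mg/L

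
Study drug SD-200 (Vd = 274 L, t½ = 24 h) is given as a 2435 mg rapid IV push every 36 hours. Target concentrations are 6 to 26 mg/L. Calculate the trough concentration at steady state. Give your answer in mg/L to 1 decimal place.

Over one 36-h interval, 36/24 ≈ 1.5 half-lives elapse, leaving f ≈ 0.3536 of each dose.
Accumulation ratio R = 1/(1 − f) ≈ 1/0.6464 ≈ 1.5470.
Each bolus raises the concentration by D/Vd = 2435/274 ≈ 8.887 mg/L.
Cmax,ss = C₀/(1 − f) ≈ 8.887/0.6464 ≈ 13.748 mg/L.
One interval later, Cmin,ss = Cmax,ss·e^(−kτ) ≈ 13.748 × 0.3536 ≈ 4.861 mg/L.
Trough 4.9 mg/L vs MEC 6 mg/L: subtherapeutic.

4.9 mg/L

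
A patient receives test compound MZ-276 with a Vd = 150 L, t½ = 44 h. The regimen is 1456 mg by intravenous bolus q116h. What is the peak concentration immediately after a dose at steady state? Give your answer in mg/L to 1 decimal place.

τ/t½ = 116/44 ≈ 2.6364, so fraction remaining f = (1/2)^(116/44) ≈ 0.1608.
At steady state, accumulation factor R = 1/(1 − e^(−kτ)) ≈ 1.1916.
Single-dose peak C₀ = D/Vd = 1456/150 ≈ 9.707 mg/L.
Steady-state peak Cmax,ss = C₀·R ≈ 9.707 × 1.1916 ≈ 11.567 mg/L.

11.6 mg/L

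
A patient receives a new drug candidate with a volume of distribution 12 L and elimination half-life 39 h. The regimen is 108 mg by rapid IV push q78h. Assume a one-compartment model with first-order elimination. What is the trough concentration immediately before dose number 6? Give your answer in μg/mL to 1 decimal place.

3.0 μg/mL

f = (1/2)^(τ/t½) = (1/2)^(78/39) ≈ 0.2500.
C₀ = D/Vd = 108/12 ≈ 9.000 μg/mL.
Before the 6th dose, 5 doses have been given. Superposition: Cmin = C₀·(f + f² + … + f^5).
≈ 9.000 × (0.2500 + 0.0625 + 0.0156 + 0.0039 + 0.0010) ≈ 9.000 × 0.3330 ≈ 2.997 μg/mL.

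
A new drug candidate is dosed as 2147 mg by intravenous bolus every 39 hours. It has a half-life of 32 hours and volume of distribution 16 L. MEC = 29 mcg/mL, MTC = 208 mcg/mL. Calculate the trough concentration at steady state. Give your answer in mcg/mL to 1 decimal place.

101.1 mcg/mL

k = ln2/t½ = ln2/32 ≈ 0.021661 h⁻¹; fraction remaining f = e^(−kτ) = e^(−0.021661×39) ≈ 0.4297.
Each bolus raises the concentration by D/Vd = 2147/16 ≈ 134.188 mcg/mL.
Steady-state trough Cmin,ss = C₀·f/(1−f) ≈ 134.188 × 0.4297/0.5703 ≈ 101.106 mcg/mL.
Trough 101.1 mcg/mL vs MEC 29 mcg/mL: adequate.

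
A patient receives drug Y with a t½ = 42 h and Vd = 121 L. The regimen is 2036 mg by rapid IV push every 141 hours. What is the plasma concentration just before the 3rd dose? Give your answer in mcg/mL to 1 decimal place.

1.8 mcg/mL

f = (1/2)^(τ/t½) = (1/2)^(141/42) ≈ 0.0976.
C₀ = D/Vd = 2036/121 ≈ 16.826 mcg/mL.
Before the 3rd dose, 2 doses have been given. Superposition: Cmin = C₀·(f + f²).
≈ 16.826 × (0.0976 + 0.0095) ≈ 16.826 × 0.1071 ≈ 1.802 mcg/mL.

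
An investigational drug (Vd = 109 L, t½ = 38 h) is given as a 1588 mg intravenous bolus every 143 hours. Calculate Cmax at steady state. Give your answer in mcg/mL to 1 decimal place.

Over one 143-h interval, 143/38 ≈ 3.7632 half-lives elapse, leaving f ≈ 0.0737 of each dose.
At steady state, accumulation factor R = 1/(1 − e^(−kτ)) ≈ 1.0796.
Each bolus raises the concentration by D/Vd = 1588/109 ≈ 14.569 mcg/mL.
Steady-state peak Cmax,ss = C₀·R ≈ 14.569 × 1.0796 ≈ 15.729 mcg/mL.

15.7 mcg/mL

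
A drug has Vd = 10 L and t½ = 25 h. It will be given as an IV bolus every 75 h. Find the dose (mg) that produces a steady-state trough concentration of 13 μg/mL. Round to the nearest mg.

τ/t½ = 75/25 ≈ 3, so f = (1/2)^(75/25) ≈ 0.125000.
Cmin,ss = (D/Vd)·f/(1−f), so D = Cmin,ss·Vd·(1−f)/f.
D = 13 × 10 × (1−f)/f ≈ 13 × 10 × 7.00000 ≈ 910.00 mg.

910 mg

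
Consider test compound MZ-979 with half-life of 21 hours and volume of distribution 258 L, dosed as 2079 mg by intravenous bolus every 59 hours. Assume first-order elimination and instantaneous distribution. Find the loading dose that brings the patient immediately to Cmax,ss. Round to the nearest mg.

f = (1/2)^(59/21) ≈ 0.142643; accumulation ratio R = 1/(1−f) ≈ 1.16638.
Loading dose to hit Cmax,ss on first dose: D_load = D_maint·R ≈ 2079 × 1.16638 ≈ 2424.90 mg.

2425 mg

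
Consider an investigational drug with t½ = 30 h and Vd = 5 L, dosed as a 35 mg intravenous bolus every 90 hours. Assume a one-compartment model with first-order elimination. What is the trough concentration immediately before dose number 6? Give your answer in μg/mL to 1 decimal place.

1.0 μg/mL

f = (1/2)^(τ/t½) = (1/2)^(90/30) ≈ 0.1250.
C₀ = D/Vd = 35/5 ≈ 7.000 μg/mL.
Before the 6th dose, 5 doses have been given. Superposition: Cmin = C₀·(f + f² + … + f^5).
≈ 7.000 × (0.1250 + 0.0156 + 0.0020 + 0.0002 + 0.0000) ≈ 7.000 × 0.1428 ≈ 1.000 μg/mL.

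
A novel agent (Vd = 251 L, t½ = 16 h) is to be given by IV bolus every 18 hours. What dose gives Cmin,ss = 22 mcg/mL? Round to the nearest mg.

τ/t½ = 18/16 ≈ 1.125, so f = (1/2)^(18/16) ≈ 0.458502.
Cmin,ss = (D/Vd)·f/(1−f), so D = Cmin,ss·Vd·(1−f)/f.
D = 22 × 251 × (1−f)/f ≈ 22 × 251 × 1.18102 ≈ 6521.59 mg.

6522 mg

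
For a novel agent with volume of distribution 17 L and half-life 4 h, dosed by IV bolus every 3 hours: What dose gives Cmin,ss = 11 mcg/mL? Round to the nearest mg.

127 mg

τ/t½ = 3/4 ≈ 0.75, so f = (1/2)^(3/4) ≈ 0.594604.
Cmin,ss = (D/Vd)·f/(1−f), so D = Cmin,ss·Vd·(1−f)/f.
D = 11 × 17 × (1−f)/f ≈ 11 × 17 × 0.68179 ≈ 127.49 mg.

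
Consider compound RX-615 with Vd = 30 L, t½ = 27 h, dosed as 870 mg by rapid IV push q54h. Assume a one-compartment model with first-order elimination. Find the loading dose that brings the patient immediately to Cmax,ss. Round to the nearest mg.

1160 mg

f = (1/2)^(54/27) ≈ 0.250000; accumulation ratio R = 1/(1−f) ≈ 1.33333.
Loading dose to hit Cmax,ss on first dose: D_load = D_maint·R ≈ 870 × 1.33333 ≈ 1160.00 mg.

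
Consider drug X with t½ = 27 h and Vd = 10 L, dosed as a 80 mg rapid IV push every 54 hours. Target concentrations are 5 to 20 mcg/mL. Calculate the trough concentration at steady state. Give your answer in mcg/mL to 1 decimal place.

The dosing interval is 2 half-lives, so f = 2^(−2) = 0.25.
At steady state, R = 1/(1 − 0.25) = 4/3.
Single-dose peak C₀ = D/Vd = 80/10 = 8 mcg/mL.
Steady-state peak Cmax,ss = C₀·R = 8 × 4/3 ≈ 10.667 mcg/mL.
Steady-state trough Cmin,ss = Cmax,ss·f ≈ 10.667 × 0.25 ≈ 2.667 mcg/mL.
Trough 2.7 mcg/mL vs MEC 5 mcg/mL: subtherapeutic.

2.7 mcg/mL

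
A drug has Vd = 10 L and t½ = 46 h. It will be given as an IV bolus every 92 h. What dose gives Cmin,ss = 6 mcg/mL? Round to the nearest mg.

180 mg

τ/t½ = 92/46 ≈ 2, so f = (1/2)^(92/46) ≈ 0.250000.
Cmin,ss = (D/Vd)·f/(1−f), so D = Cmin,ss·Vd·(1−f)/f.
D = 6 × 10 × (1−f)/f ≈ 6 × 10 × 3.00000 ≈ 180.00 mg.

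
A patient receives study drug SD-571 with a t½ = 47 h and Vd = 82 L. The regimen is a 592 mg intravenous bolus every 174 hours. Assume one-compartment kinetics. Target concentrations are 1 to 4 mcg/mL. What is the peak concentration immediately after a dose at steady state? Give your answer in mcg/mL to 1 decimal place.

τ/t½ = 174/47 ≈ 3.7021, so fraction remaining f = (1/2)^(174/47) ≈ 0.0768.
At steady state, accumulation factor R = 1/(1 − e^(−kτ)) ≈ 1.0832.
Each bolus raises the concentration by D/Vd = 592/82 ≈ 7.220 mcg/mL.
Steady-state peak Cmax,ss = C₀·R ≈ 7.220 × 1.0832 ≈ 7.821 mcg/mL.
Peak 7.8 mcg/mL vs MTC 4 mcg/mL: exceeds toxic threshold.

7.8 mcg/mL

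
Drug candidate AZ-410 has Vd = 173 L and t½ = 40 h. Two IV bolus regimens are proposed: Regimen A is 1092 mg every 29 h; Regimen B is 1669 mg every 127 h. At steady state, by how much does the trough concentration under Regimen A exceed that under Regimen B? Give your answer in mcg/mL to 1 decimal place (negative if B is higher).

Regimen A: f = (1/2)^(29/40) ≈ 0.6050; Cmin,ss = (1092/173)·f/(1−f) ≈ 9.668 mcg/mL.
Regimen B: f = (1/2)^(127/40) ≈ 0.1107; Cmin,ss = (1669/173)·f/(1−f) ≈ 1.201 mcg/mL.
Difference ≈ 9.668 − 1.201 ≈ 8.467 mcg/mL.

8.5 mcg/mL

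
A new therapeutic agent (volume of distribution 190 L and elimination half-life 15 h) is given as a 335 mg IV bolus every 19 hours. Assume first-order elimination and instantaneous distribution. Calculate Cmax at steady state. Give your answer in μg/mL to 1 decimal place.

3.0 μg/mL

Over one 19-h interval, 19/15 ≈ 1.2667 half-lives elapse, leaving f ≈ 0.4156 of each dose.
At steady state, accumulation factor R = 1/(1 − e^(−kτ)) ≈ 1.7112.
Each bolus raises the concentration by D/Vd = 335/190 ≈ 1.763 μg/mL.
Steady-state peak Cmax,ss = C₀·R ≈ 1.763 × 1.7112 ≈ 3.017 μg/mL.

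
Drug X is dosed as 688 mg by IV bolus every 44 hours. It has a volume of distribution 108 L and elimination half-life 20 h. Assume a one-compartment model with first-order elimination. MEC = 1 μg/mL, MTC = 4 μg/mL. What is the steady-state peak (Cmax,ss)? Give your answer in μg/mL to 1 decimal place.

8.1 μg/mL

Over one 44-h interval, 44/20 ≈ 2.2 half-lives elapse, leaving f ≈ 0.2176 of each dose.
Accumulation ratio R = 1/(1 − f) ≈ 1/0.7824 ≈ 1.2781.
Each bolus raises the concentration by D/Vd = 688/108 ≈ 6.370 μg/mL.
Steady-state peak Cmax,ss = C₀·R ≈ 6.370 × 1.2781 ≈ 8.141 μg/mL.
Peak 8.1 μg/mL vs MTC 4 μg/mL: exceeds toxic threshold.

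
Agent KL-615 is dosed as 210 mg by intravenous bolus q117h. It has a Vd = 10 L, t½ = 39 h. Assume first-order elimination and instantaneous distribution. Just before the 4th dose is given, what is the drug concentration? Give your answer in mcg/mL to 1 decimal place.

3.0 mcg/mL

f = (1/2)^(τ/t½) = (1/2)^(117/39) ≈ 0.1250.
C₀ = D/Vd = 210/10 ≈ 21.000 mcg/mL.
Before the 4th dose, 3 doses have been given. Superposition: Cmin = C₀·(f + f² + … + f^3).
≈ 21.000 × (0.1250 + 0.0156 + 0.0020) ≈ 21.000 × 0.1426 ≈ 2.995 mcg/mL.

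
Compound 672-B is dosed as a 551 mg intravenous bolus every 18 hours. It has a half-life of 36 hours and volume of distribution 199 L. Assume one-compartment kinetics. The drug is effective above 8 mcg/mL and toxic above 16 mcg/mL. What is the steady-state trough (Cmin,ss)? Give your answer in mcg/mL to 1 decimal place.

6.7 mcg/mL

Over one 18-h interval, 18/36 ≈ 0.5 half-lives elapse, leaving f ≈ 0.7071 of each dose.
Accumulation ratio R = 1/(1 − f) ≈ 1/0.2929 ≈ 3.4141.
Each bolus raises the concentration by D/Vd = 551/199 ≈ 2.769 mcg/mL.
Steady-state peak Cmax,ss = C₀·R ≈ 2.769 × 3.4141 ≈ 9.454 mcg/mL.
One interval later, Cmin,ss = Cmax,ss·e^(−kτ) ≈ 9.454 × 0.7071 ≈ 6.685 mcg/mL.
Trough 6.7 mcg/mL vs MEC 8 mcg/mL: subtherapeutic.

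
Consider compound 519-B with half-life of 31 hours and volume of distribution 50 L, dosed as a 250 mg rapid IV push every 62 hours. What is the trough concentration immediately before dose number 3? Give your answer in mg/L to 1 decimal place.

1.6 mg/L

f = (1/2)^(τ/t½) = (1/2)^(62/31) ≈ 0.2500.
C₀ = D/Vd = 250/50 ≈ 5.000 mg/L.
Before the 3rd dose, 2 doses have been given. Superposition: Cmin = C₀·(f + f²).
≈ 5.000 × (0.2500 + 0.0625) ≈ 5.000 × 0.3125 ≈ 1.562 mg/L.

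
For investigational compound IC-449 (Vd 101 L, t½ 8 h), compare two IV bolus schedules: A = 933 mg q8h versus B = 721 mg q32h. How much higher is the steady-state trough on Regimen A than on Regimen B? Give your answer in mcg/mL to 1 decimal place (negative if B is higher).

Regimen A: f = (1/2)^(8/8) ≈ 0.5000; Cmin,ss = (933/101)·f/(1−f) ≈ 9.238 mcg/mL.
Regimen B: f = (1/2)^(32/8) ≈ 0.0625; Cmin,ss = (721/101)·f/(1−f) ≈ 0.476 mcg/mL.
Difference ≈ 9.238 − 0.476 ≈ 8.762 mcg/mL.

8.8 mcg/mL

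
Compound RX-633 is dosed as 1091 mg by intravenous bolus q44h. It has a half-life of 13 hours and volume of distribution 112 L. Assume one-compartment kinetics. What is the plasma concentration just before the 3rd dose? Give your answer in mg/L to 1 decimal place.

1.0 mg/L

f = (1/2)^(τ/t½) = (1/2)^(44/13) ≈ 0.0957.
C₀ = D/Vd = 1091/112 ≈ 9.741 mg/L.
Before the 3rd dose, 2 doses have been given. Superposition: Cmin = C₀·(f + f²).
≈ 9.741 × (0.0957 + 0.0092) ≈ 9.741 × 0.1049 ≈ 1.022 mg/L.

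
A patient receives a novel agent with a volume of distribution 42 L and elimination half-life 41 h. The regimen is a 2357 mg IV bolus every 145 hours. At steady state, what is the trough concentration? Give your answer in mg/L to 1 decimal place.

5.3 mg/L

τ/t½ = 145/41 ≈ 3.5366, so fraction remaining f = (1/2)^(145/41) ≈ 0.0862.
Single-dose peak C₀ = D/Vd = 2357/42 ≈ 56.119 mg/L.
Steady-state trough Cmin,ss = C₀·f/(1−f) ≈ 56.119 × 0.0862/0.9138 ≈ 5.294 mg/L.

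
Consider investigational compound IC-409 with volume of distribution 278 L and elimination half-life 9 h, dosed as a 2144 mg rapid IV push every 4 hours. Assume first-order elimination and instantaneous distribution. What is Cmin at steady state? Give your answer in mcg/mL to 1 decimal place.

21.4 mcg/mL

Over one 4-h interval, 4/9 ≈ 0.44444 half-lives elapse, leaving f ≈ 0.7349 of each dose.
Single-dose peak C₀ = D/Vd = 2144/278 ≈ 7.712 mcg/mL.
Steady-state trough Cmin,ss = C₀·f/(1−f) ≈ 7.712 × 0.7349/0.2651 ≈ 21.379 mcg/mL.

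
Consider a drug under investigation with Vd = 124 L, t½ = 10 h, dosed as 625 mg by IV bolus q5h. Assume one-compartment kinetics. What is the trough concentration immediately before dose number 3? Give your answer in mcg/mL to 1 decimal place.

f = (1/2)^(τ/t½) = (1/2)^(5/10) ≈ 0.7071.
C₀ = D/Vd = 625/124 ≈ 5.040 mcg/mL.
Before the 3rd dose, 2 doses have been given. Superposition: Cmin = C₀·(f + f²).
≈ 5.040 × (0.7071 + 0.5000) ≈ 5.040 × 1.2071 ≈ 6.084 mcg/mL.

6.1 mcg/mL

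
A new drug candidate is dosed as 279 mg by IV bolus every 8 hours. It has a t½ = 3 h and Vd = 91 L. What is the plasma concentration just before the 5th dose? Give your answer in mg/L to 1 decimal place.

0.6 mg/L

f = (1/2)^(τ/t½) = (1/2)^(8/3) ≈ 0.1575.
C₀ = D/Vd = 279/91 ≈ 3.066 mg/L.
Before the 5th dose, 4 doses have been given. Superposition: Cmin = C₀·(f + f² + … + f^4).
≈ 3.066 × (0.1575 + 0.0248 + 0.0039 + 0.0006) ≈ 3.066 × 0.1868 ≈ 0.573 mg/L.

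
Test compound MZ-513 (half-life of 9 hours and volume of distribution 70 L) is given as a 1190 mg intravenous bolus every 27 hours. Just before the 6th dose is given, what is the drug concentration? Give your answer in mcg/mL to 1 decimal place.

2.4 mcg/mL

f = (1/2)^(τ/t½) = (1/2)^(27/9) ≈ 0.1250.
C₀ = D/Vd = 1190/70 ≈ 17.000 mcg/mL.
Before the 6th dose, 5 doses have been given. Superposition: Cmin = C₀·(f + f² + … + f^5).
≈ 17.000 × (0.1250 + 0.0156 + 0.0020 + 0.0002 + 0.0000) ≈ 17.000 × 0.1428 ≈ 2.428 mcg/mL.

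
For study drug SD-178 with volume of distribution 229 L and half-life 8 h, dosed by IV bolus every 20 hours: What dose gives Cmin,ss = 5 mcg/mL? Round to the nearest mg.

5332 mg

τ/t½ = 20/8 ≈ 2.5, so f = (1/2)^(20/8) ≈ 0.176777.
Cmin,ss = (D/Vd)·f/(1−f), so D = Cmin,ss·Vd·(1−f)/f.
D = 5 × 229 × (1−f)/f ≈ 5 × 229 × 4.65684 ≈ 5332.08 mg.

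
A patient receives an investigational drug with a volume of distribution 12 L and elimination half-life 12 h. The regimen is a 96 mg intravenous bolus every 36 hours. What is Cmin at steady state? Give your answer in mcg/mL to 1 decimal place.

1.1 mcg/mL

The dosing interval is 3 half-lives, so f = 2^(−3) = 0.125.
At steady state, R = 1/(1 − 0.125) = 8/7.
Single-dose peak C₀ = D/Vd = 96/12 = 8 mcg/mL.
Steady-state peak Cmax,ss = C₀·R = 8 × 8/7 ≈ 9.143 mcg/mL.
Steady-state trough Cmin,ss = Cmax,ss·f ≈ 9.143 × 0.125 ≈ 1.143 mcg/mL.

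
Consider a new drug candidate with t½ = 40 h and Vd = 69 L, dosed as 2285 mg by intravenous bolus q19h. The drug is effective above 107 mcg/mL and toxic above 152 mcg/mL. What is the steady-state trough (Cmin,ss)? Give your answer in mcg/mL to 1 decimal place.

84.9 mcg/mL

k = ln2/t½ = ln2/40 ≈ 0.017329 h⁻¹; fraction remaining f = e^(−kτ) = e^(−0.017329×19) ≈ 0.7195.
Single-dose peak C₀ = D/Vd = 2285/69 ≈ 33.116 mcg/mL.
Steady-state trough Cmin,ss = C₀·f/(1−f) ≈ 33.116 × 0.7195/0.2805 ≈ 84.945 mcg/mL.
Trough 84.9 mcg/mL vs MEC 107 mcg/mL: subtherapeutic.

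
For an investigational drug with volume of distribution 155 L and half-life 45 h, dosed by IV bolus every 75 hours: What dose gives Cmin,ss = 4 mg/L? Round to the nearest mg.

τ/t½ = 75/45 ≈ 1.6667, so f = (1/2)^(75/45) ≈ 0.314980.
Cmin,ss = (D/Vd)·f/(1−f), so D = Cmin,ss·Vd·(1−f)/f.
D = 4 × 155 × (1−f)/f ≈ 4 × 155 × 2.17480 ≈ 1348.38 mg.

1348 mg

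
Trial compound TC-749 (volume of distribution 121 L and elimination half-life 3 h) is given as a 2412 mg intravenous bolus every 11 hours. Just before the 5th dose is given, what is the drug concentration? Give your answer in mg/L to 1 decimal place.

1.7 mg/L

f = (1/2)^(τ/t½) = (1/2)^(11/3) ≈ 0.0787.
C₀ = D/Vd = 2412/121 ≈ 19.934 mg/L.
Before the 5th dose, 4 doses have been given. Superposition: Cmin = C₀·(f + f² + … + f^4).
≈ 19.934 × (0.0787 + 0.0062 + 0.0005 + 0.0000) ≈ 19.934 × 0.0854 ≈ 1.702 mg/L.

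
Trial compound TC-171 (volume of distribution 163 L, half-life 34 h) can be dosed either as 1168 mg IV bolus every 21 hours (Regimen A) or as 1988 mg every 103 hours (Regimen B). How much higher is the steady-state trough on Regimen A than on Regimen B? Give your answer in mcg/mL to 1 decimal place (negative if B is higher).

11.7 mcg/mL

Regimen A: f = (1/2)^(21/34) ≈ 0.6517; Cmin,ss = (1168/163)·f/(1−f) ≈ 13.408 mcg/mL.
Regimen B: f = (1/2)^(103/34) ≈ 0.1225; Cmin,ss = (1988/163)·f/(1−f) ≈ 1.703 mcg/mL.
Difference ≈ 13.408 − 1.703 ≈ 11.705 mcg/mL.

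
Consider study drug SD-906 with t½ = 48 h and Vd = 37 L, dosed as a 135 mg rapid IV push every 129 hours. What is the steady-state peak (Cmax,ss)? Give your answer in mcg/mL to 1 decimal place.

Over one 129-h interval, 129/48 ≈ 2.6875 half-lives elapse, leaving f ≈ 0.1552 of each dose.
Accumulation ratio R = 1/(1 − f) ≈ 1/0.8448 ≈ 1.1837.
Single-dose peak C₀ = D/Vd = 135/37 ≈ 3.649 mcg/mL.
Steady-state peak Cmax,ss = C₀·R ≈ 3.649 × 1.1837 ≈ 4.319 mcg/mL.

4.3 mcg/mL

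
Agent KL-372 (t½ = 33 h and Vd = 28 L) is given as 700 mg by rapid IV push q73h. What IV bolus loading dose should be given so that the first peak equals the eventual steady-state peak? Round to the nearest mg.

893 mg

f = (1/2)^(73/33) ≈ 0.215817; accumulation ratio R = 1/(1−f) ≈ 1.27521.
Loading dose to hit Cmax,ss on first dose: D_load = D_maint·R ≈ 700 × 1.27521 ≈ 892.65 mg.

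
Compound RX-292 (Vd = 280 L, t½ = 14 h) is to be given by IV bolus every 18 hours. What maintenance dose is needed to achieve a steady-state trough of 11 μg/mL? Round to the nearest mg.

4429 mg

τ/t½ = 18/14 ≈ 1.2857, so f = (1/2)^(18/14) ≈ 0.410168.
Cmin,ss = (D/Vd)·f/(1−f), so D = Cmin,ss·Vd·(1−f)/f.
D = 11 × 280 × (1−f)/f ≈ 11 × 280 × 1.43803 ≈ 4429.13 mg.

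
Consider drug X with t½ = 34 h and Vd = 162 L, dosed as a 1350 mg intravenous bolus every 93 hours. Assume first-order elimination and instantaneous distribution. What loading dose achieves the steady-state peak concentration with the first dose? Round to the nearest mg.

1589 mg

f = (1/2)^(93/34) ≈ 0.150174; accumulation ratio R = 1/(1−f) ≈ 1.17671.
Loading dose to hit Cmax,ss on first dose: D_load = D_maint·R ≈ 1350 × 1.17671 ≈ 1588.56 mg.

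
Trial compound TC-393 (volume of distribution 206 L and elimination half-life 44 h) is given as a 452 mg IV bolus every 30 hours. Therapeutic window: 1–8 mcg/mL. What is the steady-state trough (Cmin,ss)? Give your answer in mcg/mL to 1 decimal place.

τ/t½ = 30/44 ≈ 0.68182, so fraction remaining f = (1/2)^(30/44) ≈ 0.6234.
Accumulation ratio R = 1/(1 − f) ≈ 1/0.3766 ≈ 2.6553.
Single-dose peak C₀ = D/Vd = 452/206 ≈ 2.194 mcg/mL.
Cmax,ss = C₀/(1 − f) ≈ 2.194/0.3766 ≈ 5.826 mcg/mL.
Steady-state trough Cmin,ss = Cmax,ss·f ≈ 5.826 × 0.6234 ≈ 3.632 mcg/mL.
Trough 3.6 mcg/mL vs MEC 1 mcg/mL: adequate.

3.6 mcg/mL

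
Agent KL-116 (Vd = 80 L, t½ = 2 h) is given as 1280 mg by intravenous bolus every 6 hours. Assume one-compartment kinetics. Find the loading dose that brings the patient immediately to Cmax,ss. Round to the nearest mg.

1463 mg

f = (1/2)^(6/2) ≈ 0.125000; accumulation ratio R = 1/(1−f) ≈ 1.14286.
Loading dose to hit Cmax,ss on first dose: D_load = D_maint·R ≈ 1280 × 1.14286 ≈ 1462.86 mg.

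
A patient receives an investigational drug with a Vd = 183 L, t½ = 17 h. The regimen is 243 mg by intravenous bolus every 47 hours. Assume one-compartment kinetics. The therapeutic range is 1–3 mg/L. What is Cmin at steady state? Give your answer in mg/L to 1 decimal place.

τ/t½ = 47/17 ≈ 2.7647, so fraction remaining f = (1/2)^(47/17) ≈ 0.1471.
At steady state, accumulation factor R = 1/(1 − e^(−kτ)) ≈ 1.1725.
Single-dose peak C₀ = D/Vd = 243/183 ≈ 1.328 mg/L.
Steady-state peak Cmax,ss = C₀·R ≈ 1.328 × 1.1725 ≈ 1.557 mg/L.
Steady-state trough Cmin,ss = Cmax,ss·f ≈ 1.557 × 0.1471 ≈ 0.229 mg/L.
Trough 0.2 mg/L vs MEC 1 mg/L: subtherapeutic.

0.2 mg/L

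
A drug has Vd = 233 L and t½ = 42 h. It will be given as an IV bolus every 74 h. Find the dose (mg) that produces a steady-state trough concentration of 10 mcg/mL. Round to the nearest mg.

5572 mg

τ/t½ = 74/42 ≈ 1.7619, so f = (1/2)^(74/42) ≈ 0.294859.
Cmin,ss = (D/Vd)·f/(1−f), so D = Cmin,ss·Vd·(1−f)/f.
D = 10 × 233 × (1−f)/f ≈ 10 × 233 × 2.39145 ≈ 5572.08 mg.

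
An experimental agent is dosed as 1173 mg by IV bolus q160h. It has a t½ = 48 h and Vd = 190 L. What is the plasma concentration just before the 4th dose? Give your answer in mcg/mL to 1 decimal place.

0.7 mcg/mL

f = (1/2)^(τ/t½) = (1/2)^(160/48) ≈ 0.0992.
C₀ = D/Vd = 1173/190 ≈ 6.174 mcg/mL.
Before the 4th dose, 3 doses have been given. Superposition: Cmin = C₀·(f + f² + … + f^3).
≈ 6.174 × (0.0992 + 0.0098 + 0.0010) ≈ 6.174 × 0.1100 ≈ 0.679 mcg/mL.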